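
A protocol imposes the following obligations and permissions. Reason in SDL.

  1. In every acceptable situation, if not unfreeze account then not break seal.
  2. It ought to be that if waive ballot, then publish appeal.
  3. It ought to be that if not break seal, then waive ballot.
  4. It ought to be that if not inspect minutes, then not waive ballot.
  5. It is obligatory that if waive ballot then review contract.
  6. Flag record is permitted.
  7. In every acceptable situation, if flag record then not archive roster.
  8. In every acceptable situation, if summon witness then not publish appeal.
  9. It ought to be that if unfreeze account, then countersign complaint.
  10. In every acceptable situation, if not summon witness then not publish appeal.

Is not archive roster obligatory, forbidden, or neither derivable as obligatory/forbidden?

Premise 7 is O(flag_record → ¬archive_roster), but O(flag_record) is not derivable from the premises (the permission P(flag_record) asserts only ¬O(¬flag_record), not O(flag_record)), so it does not yield O(¬archive_roster).
No premise or chain of K-axiom applications forces O(¬archive_roster), and none forces O(archive_roster). So ¬archive_roster is neither obligatory nor forbidden under these norms.

Neither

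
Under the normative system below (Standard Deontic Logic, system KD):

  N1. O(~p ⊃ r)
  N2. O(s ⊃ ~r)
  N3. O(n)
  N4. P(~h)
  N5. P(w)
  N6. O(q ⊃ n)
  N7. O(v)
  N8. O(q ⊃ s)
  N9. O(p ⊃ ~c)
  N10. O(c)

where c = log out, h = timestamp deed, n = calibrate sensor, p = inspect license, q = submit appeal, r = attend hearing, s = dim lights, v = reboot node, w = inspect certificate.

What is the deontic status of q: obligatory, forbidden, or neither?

Forbidden

Premise 10 gives O(c).
Premise 9 is O(p ⊃ ~c); contrapositively O(c ⊃ ~p). Since O(c) holds, K gives O(~p).
With premise 1, O(~p ⊃ r), the K-axiom yields O(r).
Premise 2, O(s ⊃ ~r), contraposes to O(r ⊃ ~s); with O(r) we get O(~s).
Premise 8 is O(q ⊃ s); contrapositively O(~s ⊃ ~q). Since O(~s) holds, K gives O(~q).
Premises 3, 4, 5, 6, 7 do not contribute to this derivation.
Thus O(~q), which is F(q): q is forbidden.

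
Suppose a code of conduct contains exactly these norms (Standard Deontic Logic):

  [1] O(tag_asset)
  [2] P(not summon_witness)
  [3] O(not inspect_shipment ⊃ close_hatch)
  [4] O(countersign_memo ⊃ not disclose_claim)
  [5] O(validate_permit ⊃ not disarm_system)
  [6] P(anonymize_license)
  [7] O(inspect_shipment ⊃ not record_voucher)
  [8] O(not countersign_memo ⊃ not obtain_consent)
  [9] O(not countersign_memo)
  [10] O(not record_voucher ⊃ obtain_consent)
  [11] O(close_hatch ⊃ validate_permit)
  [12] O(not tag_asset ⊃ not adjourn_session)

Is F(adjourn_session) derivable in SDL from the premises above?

Premise 12 is O(not tag_asset ⊃ not adjourn_session), but O(not tag_asset) is not derivable from the premises, so it does not yield O(not adjourn_session).
No other premise forces O(not adjourn_session). An ideal world satisfying every premise can still have adjourn_session true, so F(adjourn_session) is not derivable.

No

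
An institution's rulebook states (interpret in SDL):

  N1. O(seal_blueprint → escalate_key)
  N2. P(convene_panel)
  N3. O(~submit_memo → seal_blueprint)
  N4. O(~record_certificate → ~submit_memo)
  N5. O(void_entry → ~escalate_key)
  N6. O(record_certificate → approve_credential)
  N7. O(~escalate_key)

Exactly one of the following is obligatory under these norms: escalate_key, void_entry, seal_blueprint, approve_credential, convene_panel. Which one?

approve_credential

Premise 7 states O(~escalate_key) outright.
The contrapositive of premise 1 (O(seal_blueprint → escalate_key)) is O(~escalate_key → ~seal_blueprint), and O(~escalate_key) is already established, so O(~seal_blueprint).
The contrapositive of premise 3 (O(~submit_memo → seal_blueprint)) is O(~seal_blueprint → submit_memo), and O(~seal_blueprint) is already established, so O(submit_memo).
Premise 4, O(~record_certificate → ~submit_memo), contraposes to O(submit_memo → record_certificate); with O(submit_memo) we get O(record_certificate).
Premise 6 is O(record_certificate → approve_credential); since O(record_certificate), deontic closure gives O(approve_credential).
So O(approve_credential) holds — approve_credential is obligatory. None of the other listed options is made obligatory by any chain of premises.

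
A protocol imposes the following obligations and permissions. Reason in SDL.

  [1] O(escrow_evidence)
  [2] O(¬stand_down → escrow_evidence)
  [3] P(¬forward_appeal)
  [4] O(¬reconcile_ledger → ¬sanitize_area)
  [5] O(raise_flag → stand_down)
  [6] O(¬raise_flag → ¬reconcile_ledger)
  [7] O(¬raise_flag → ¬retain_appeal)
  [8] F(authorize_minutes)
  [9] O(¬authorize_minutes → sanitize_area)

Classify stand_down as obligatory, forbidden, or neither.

Obligatory

Premise 8, F(authorize_minutes), is equivalent to O(¬authorize_minutes).
Premise 9 is O(¬authorize_minutes → sanitize_area); since O(¬authorize_minutes), deontic closure gives O(sanitize_area).
Premise 4 is O(¬reconcile_ledger → ¬sanitize_area); contrapositively O(sanitize_area → reconcile_ledger). Since O(sanitize_area) holds, K gives O(reconcile_ledger).
The contrapositive of premise 6 (O(¬raise_flag → ¬reconcile_ledger)) is O(reconcile_ledger → raise_flag), and O(reconcile_ledger) is already established, so O(raise_flag).
With premise 5, O(raise_flag → stand_down), the K-axiom yields O(stand_down).
Premises 1, 2, 3, 7 do not contribute to this derivation.
Hence stand_down is obligatory.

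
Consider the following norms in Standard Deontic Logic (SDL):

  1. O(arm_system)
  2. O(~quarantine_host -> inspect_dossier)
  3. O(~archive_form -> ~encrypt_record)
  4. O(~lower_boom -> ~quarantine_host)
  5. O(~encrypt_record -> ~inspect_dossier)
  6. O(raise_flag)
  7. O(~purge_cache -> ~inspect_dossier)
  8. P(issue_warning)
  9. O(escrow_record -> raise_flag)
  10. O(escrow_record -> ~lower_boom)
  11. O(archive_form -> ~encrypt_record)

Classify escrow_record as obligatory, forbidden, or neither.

Premises 3 and 11 cover both cases: O(~archive_form -> ~encrypt_record) and O(archive_form -> ~encrypt_record). Since ~archive_form ∨ archive_form is a tautology, O(~encrypt_record) follows.
Applying K to premise 5 (O(~encrypt_record -> ~inspect_dossier)) and O(~encrypt_record) yields O(~inspect_dossier).
The contrapositive of premise 2 (O(~quarantine_host -> inspect_dossier)) is O(~inspect_dossier -> quarantine_host), and O(~inspect_dossier) is already established, so O(quarantine_host).
Premise 4, O(~lower_boom -> ~quarantine_host), contraposes to O(quarantine_host -> lower_boom); with O(quarantine_host) we get O(lower_boom).
The contrapositive of premise 10 (O(escrow_record -> ~lower_boom)) is O(lower_boom -> ~escrow_record), and O(lower_boom) is already established, so O(~escrow_record).
Premises 1, 6, 7, 8, 9 do not contribute to this derivation.
Thus O(~escrow_record), which is F(escrow_record): escrow_record is forbidden.

Forbidden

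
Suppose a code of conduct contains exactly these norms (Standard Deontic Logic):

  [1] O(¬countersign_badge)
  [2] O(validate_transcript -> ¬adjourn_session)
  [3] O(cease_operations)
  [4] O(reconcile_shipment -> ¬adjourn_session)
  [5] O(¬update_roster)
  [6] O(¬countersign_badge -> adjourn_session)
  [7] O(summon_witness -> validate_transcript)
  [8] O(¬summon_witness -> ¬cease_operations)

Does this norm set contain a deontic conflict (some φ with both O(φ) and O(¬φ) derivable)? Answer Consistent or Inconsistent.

From premise 3 we have O(cease_operations).
Premise 8, O(¬summon_witness -> ¬cease_operations), contraposes to O(cease_operations -> summon_witness); with O(cease_operations) we get O(summon_witness).
Premise 7 is O(summon_witness -> validate_transcript); since O(summon_witness), deontic closure gives O(validate_transcript).
Applying K to premise 2 (O(validate_transcript -> ¬adjourn_session)) and O(validate_transcript) yields O(¬adjourn_session).
The contrapositive of premise 6 (O(¬countersign_badge -> adjourn_session)) is O(¬adjourn_session -> countersign_badge), and O(¬adjourn_session) is already established, so O(countersign_badge).
Yet premise 1 states O(¬countersign_badge).
We now have both O(countersign_badge) and O(¬countersign_badge) — countersign_badge is simultaneously obligatory and forbidden, violating the D-axiom.

Inconsistent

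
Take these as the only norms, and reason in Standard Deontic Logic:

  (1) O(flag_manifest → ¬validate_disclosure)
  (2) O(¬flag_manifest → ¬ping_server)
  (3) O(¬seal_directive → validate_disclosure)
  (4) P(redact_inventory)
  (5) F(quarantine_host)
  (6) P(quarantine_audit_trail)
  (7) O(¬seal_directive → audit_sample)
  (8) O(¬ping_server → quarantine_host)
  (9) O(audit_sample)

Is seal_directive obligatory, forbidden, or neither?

Premise 5, F(quarantine_host), is equivalent to O(¬quarantine_host).
Premise 8 is O(¬ping_server → quarantine_host); contrapositively O(¬quarantine_host → ping_server). Since O(¬quarantine_host) holds, K gives O(ping_server).
The contrapositive of premise 2 (O(¬flag_manifest → ¬ping_server)) is O(ping_server → flag_manifest), and O(ping_server) is already established, so O(flag_manifest).
Premise 1 is O(flag_manifest → ¬validate_disclosure); since O(flag_manifest), deontic closure gives O(¬validate_disclosure).
Premise 3 is O(¬seal_directive → validate_disclosure); contrapositively O(¬validate_disclosure → seal_directive). Since O(¬validate_disclosure) holds, K gives O(seal_directive).
Premises 4, 6, 7, 9 do not contribute to this derivation.
Hence seal_directive is obligatory.

Obligatory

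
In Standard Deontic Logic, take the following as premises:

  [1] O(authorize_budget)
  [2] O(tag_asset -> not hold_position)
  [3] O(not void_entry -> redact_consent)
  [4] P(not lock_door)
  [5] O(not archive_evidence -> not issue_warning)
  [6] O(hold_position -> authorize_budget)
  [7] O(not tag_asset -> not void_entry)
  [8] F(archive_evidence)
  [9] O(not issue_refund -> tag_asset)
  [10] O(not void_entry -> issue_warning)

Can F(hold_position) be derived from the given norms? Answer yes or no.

Premise 8 is F(archive_evidence), i.e. O(not archive_evidence).
Applying K to premise 5 (O(not archive_evidence -> not issue_warning)) and O(not archive_evidence) yields O(not issue_warning).
Premise 10 is O(not void_entry -> issue_warning); contrapositively O(not issue_warning -> void_entry). Since O(not issue_warning) holds, K gives O(void_entry).
Premise 7 is O(not tag_asset -> not void_entry); contrapositively O(void_entry -> tag_asset). Since O(void_entry) holds, K gives O(tag_asset).
Applying K to premise 2 (O(tag_asset -> not hold_position)) and O(tag_asset) yields O(not hold_position).
Premises 1, 3, 4, 6, 9 do not contribute to this derivation.
So O(not hold_position) holds, i.e. F(hold_position). The claim follows.

Yes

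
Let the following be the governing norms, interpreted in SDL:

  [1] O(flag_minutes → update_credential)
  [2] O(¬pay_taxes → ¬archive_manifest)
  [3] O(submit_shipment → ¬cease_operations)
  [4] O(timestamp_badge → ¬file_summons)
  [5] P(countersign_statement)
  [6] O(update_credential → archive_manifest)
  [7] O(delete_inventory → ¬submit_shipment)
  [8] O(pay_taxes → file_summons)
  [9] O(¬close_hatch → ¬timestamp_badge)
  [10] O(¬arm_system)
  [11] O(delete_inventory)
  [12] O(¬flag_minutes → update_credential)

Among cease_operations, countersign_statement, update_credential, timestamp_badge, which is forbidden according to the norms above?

Premises 1 and 12 are O(flag_minutes → update_credential) and O(¬flag_minutes → update_credential); every ideal world satisfies flag_minutes or ¬flag_minutes, so in either case update_credential holds — hence O(update_credential).
Premise 6 is O(update_credential → archive_manifest); since O(update_credential), deontic closure gives O(archive_manifest).
The contrapositive of premise 2 (O(¬pay_taxes → ¬archive_manifest)) is O(archive_manifest → pay_taxes), and O(archive_manifest) is already established, so O(pay_taxes).
From O(pay_taxes) and premise 8, O(pay_taxes → file_summons), we obtain O(file_summons).
The contrapositive of premise 4 (O(timestamp_badge → ¬file_summons)) is O(file_summons → ¬timestamp_badge), and O(file_summons) is already established, so O(¬timestamp_badge).
So O(¬timestamp_badge) holds, i.e. timestamp_badge is forbidden. None of the other listed options is forbidden under the premises.

timestamp_badge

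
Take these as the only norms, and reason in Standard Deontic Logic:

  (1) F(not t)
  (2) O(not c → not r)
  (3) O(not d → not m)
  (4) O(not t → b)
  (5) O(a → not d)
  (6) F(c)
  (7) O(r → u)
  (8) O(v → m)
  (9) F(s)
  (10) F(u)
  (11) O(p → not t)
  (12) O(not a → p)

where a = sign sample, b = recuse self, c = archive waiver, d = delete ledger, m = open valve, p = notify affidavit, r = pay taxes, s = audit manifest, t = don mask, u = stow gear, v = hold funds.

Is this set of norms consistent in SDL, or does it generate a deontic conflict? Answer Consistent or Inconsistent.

Consistent

Premise 7 is O(r → u), but O(r) is not derivable from the premises, so it does not yield O(u).
So O(u) is not derivable, and the apparent clash with O(not u) does not arise.
A world satisfying every obligation exists (e.g. a=true, b=false, c=false, d=false, m=false, p=false, r=false, s=false, t=true, u=false, v=false); no atom is both obligatory and forbidden, so the set is consistent.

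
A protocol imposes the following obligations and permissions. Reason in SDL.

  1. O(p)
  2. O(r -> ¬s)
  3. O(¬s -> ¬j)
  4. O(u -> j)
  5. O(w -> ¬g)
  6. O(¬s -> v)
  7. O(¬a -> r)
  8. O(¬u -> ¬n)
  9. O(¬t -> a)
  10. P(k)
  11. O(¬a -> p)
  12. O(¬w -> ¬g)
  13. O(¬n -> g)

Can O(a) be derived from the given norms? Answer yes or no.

Yes

Premises 12 and 5 are O(¬w -> ¬g) and O(w -> ¬g); every ideal world satisfies ¬w or w, so in either case ¬g holds — hence O(¬g).
Premise 13, O(¬n -> g), contraposes to O(¬g -> n); with O(¬g) we get O(n).
Premise 8 is O(¬u -> ¬n); contrapositively O(n -> u). Since O(n) holds, K gives O(u).
Applying K to premise 4 (O(u -> j)) and O(u) yields O(j).
The contrapositive of premise 3 (O(¬s -> ¬j)) is O(j -> s), and O(j) is already established, so O(s).
Premise 2, O(r -> ¬s), contraposes to O(s -> ¬r); with O(s) we get O(¬r).
The contrapositive of premise 7 (O(¬a -> r)) is O(¬r -> a), and O(¬r) is already established, so O(a).
Premises 1, 6, 9, 10, 11 do not contribute to this derivation.
So O(a) follows.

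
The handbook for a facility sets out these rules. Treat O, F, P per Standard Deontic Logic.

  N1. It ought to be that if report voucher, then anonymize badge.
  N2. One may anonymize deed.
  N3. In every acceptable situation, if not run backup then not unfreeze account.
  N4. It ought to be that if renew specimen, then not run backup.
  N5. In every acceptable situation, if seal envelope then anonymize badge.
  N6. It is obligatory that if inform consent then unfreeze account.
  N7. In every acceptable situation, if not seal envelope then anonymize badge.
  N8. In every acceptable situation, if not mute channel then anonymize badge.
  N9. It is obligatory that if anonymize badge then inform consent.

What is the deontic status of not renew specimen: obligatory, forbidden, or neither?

Premises 5 and 7 cover both cases: O(seal_envelope → anonymize_badge) and O(¬seal_envelope → anonymize_badge). Since seal_envelope ∨ ¬seal_envelope is a tautology, O(anonymize_badge) follows.
Applying K to premise 9 (O(anonymize_badge → inform_consent)) and O(anonymize_badge) yields O(inform_consent).
Premise 6 is O(inform_consent → unfreeze_account); since O(inform_consent), deontic closure gives O(unfreeze_account).
The contrapositive of premise 3 (O(¬run_backup → ¬unfreeze_account)) is O(unfreeze_account → run_backup), and O(unfreeze_account) is already established, so O(run_backup).
Premise 4, O(renew_specimen → ¬run_backup), contraposes to O(run_backup → ¬renew_specimen); with O(run_backup) we get O(¬renew_specimen).
Premises 1, 2, 8 do not contribute to this derivation.
Hence ¬renew_specimen is obligatory.

Obligatory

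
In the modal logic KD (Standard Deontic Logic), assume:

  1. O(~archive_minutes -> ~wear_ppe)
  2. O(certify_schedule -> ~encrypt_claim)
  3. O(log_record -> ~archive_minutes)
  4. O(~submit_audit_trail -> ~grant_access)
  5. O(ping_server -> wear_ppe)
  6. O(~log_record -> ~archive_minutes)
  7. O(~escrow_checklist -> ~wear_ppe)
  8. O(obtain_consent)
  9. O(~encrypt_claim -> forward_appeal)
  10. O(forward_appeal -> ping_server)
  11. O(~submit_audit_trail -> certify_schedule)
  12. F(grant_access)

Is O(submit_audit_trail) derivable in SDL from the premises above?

Yes

Premises 6 and 3 cover both cases: O(~log_record -> ~archive_minutes) and O(log_record -> ~archive_minutes). Since ~log_record ∨ log_record is a tautology, O(~archive_minutes) follows.
Applying K to premise 1 (O(~archive_minutes -> ~wear_ppe)) and O(~archive_minutes) yields O(~wear_ppe).
The contrapositive of premise 5 (O(ping_server -> wear_ppe)) is O(~wear_ppe -> ~ping_server), and O(~wear_ppe) is already established, so O(~ping_server).
Premise 10, O(forward_appeal -> ping_server), contraposes to O(~ping_server -> ~forward_appeal); with O(~ping_server) we get O(~forward_appeal).
Premise 9 is O(~encrypt_claim -> forward_appeal); contrapositively O(~forward_appeal -> encrypt_claim). Since O(~forward_appeal) holds, K gives O(encrypt_claim).
The contrapositive of premise 2 (O(certify_schedule -> ~encrypt_claim)) is O(encrypt_claim -> ~certify_schedule), and O(encrypt_claim) is already established, so O(~certify_schedule).
Premise 11, O(~submit_audit_trail -> certify_schedule), contraposes to O(~certify_schedule -> submit_audit_trail); with O(~certify_schedule) we get O(submit_audit_trail).
Premises 4, 7, 8, 12 do not contribute to this derivation.
So O(submit_audit_trail) follows.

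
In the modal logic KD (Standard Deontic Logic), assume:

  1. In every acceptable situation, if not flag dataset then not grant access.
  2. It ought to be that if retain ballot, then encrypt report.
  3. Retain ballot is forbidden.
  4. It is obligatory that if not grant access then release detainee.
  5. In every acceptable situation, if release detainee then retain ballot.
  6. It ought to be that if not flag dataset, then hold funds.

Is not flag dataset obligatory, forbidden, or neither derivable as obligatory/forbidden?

Forbidden

Premise 3 is F(retain_ballot), i.e. O(¬retain_ballot).
Premise 5, O(release_detainee → retain_ballot), contraposes to O(¬retain_ballot → ¬release_detainee); with O(¬retain_ballot) we get O(¬release_detainee).
The contrapositive of premise 4 (O(¬grant_access → release_detainee)) is O(¬release_detainee → grant_access), and O(¬release_detainee) is already established, so O(grant_access).
Premise 1, O(¬flag_dataset → ¬grant_access), contraposes to O(grant_access → flag_dataset); with O(grant_access) we get O(flag_dataset).
Premises 2, 6 do not contribute to this derivation.
Thus O(flag_dataset), which is F(¬flag_dataset): ¬flag_dataset is forbidden.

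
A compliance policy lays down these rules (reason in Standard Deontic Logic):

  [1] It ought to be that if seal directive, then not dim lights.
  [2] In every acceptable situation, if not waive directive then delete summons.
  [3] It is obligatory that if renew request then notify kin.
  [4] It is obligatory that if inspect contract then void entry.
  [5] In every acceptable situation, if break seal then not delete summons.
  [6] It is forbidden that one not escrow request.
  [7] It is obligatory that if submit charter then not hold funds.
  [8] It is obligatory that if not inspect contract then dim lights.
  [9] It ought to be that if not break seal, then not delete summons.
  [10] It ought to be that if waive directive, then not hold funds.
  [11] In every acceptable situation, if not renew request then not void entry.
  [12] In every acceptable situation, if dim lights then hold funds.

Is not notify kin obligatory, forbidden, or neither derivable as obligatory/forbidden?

By case analysis on break_seal: premise 5 gives O(break_seal → ¬delete_summons) and premise 9 gives O(¬break_seal → ¬delete_summons), so O(¬delete_summons) either way.
Premise 2, O(¬waive_directive → delete_summons), contraposes to O(¬delete_summons → waive_directive); with O(¬delete_summons) we get O(waive_directive).
Applying K to premise 10 (O(waive_directive → ¬hold_funds)) and O(waive_directive) yields O(¬hold_funds).
Premise 12 is O(dim_lights → hold_funds); contrapositively O(¬hold_funds → ¬dim_lights). Since O(¬hold_funds) holds, K gives O(¬dim_lights).
The contrapositive of premise 8 (O(¬inspect_contract → dim_lights)) is O(¬dim_lights → inspect_contract), and O(¬dim_lights) is already established, so O(inspect_contract).
From O(inspect_contract) and premise 4, O(inspect_contract → void_entry), we obtain O(void_entry).
The contrapositive of premise 11 (O(¬renew_request → ¬void_entry)) is O(void_entry → renew_request), and O(void_entry) is already established, so O(renew_request).
Applying K to premise 3 (O(renew_request → notify_kin)) and O(renew_request) yields O(notify_kin).
Premises 1, 6, 7 do not contribute to this derivation.
Thus O(notify_kin), which is F(¬notify_kin): ¬notify_kin is forbidden.

Forbidden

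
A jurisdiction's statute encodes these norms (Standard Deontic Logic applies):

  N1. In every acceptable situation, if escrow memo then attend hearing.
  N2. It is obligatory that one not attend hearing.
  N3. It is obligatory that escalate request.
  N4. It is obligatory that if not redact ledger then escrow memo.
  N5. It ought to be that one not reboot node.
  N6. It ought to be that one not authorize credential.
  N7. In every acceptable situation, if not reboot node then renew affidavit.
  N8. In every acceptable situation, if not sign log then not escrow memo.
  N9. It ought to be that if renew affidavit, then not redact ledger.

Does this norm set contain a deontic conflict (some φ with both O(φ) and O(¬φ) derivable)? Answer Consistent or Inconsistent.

Inconsistent

Premise 2 states O(¬attend_hearing) outright.
Premise 1, O(escrow_memo → attend_hearing), contraposes to O(¬attend_hearing → ¬escrow_memo); with O(¬attend_hearing) we get O(¬escrow_memo).
The contrapositive of premise 4 (O(¬redact_ledger → escrow_memo)) is O(¬escrow_memo → redact_ledger), and O(¬escrow_memo) is already established, so O(redact_ledger).
Premise 9, O(renew_affidavit → ¬redact_ledger), contraposes to O(redact_ledger → ¬renew_affidavit); with O(redact_ledger) we get O(¬renew_affidavit).
Premise 7, O(¬reboot_node → renew_affidavit), contraposes to O(¬renew_affidavit → reboot_node); with O(¬renew_affidavit) we get O(reboot_node).
But premise 5 directly asserts O(¬reboot_node).
We now have both O(reboot_node) and O(¬reboot_node) — reboot_node is simultaneously obligatory and forbidden, violating the D-axiom.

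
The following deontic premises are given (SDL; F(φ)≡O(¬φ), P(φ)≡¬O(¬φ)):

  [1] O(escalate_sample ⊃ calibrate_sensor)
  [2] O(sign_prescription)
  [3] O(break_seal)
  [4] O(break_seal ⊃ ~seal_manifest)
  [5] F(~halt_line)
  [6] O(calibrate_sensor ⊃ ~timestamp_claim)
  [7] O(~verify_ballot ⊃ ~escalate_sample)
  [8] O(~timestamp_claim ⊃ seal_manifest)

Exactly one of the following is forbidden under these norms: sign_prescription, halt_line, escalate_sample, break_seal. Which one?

From premise 3 we have O(break_seal).
Premise 4 is O(break_seal ⊃ ~seal_manifest); since O(break_seal), deontic closure gives O(~seal_manifest).
The contrapositive of premise 8 (O(~timestamp_claim ⊃ seal_manifest)) is O(~seal_manifest ⊃ timestamp_claim), and O(~seal_manifest) is already established, so O(timestamp_claim).
The contrapositive of premise 6 (O(calibrate_sensor ⊃ ~timestamp_claim)) is O(timestamp_claim ⊃ ~calibrate_sensor), and O(timestamp_claim) is already established, so O(~calibrate_sensor).
The contrapositive of premise 1 (O(escalate_sample ⊃ calibrate_sensor)) is O(~calibrate_sensor ⊃ ~escalate_sample), and O(~calibrate_sensor) is already established, so O(~escalate_sample).
So O(~escalate_sample) holds, i.e. escalate_sample is forbidden. None of the other listed options is forbidden under the premises.

escalate_sample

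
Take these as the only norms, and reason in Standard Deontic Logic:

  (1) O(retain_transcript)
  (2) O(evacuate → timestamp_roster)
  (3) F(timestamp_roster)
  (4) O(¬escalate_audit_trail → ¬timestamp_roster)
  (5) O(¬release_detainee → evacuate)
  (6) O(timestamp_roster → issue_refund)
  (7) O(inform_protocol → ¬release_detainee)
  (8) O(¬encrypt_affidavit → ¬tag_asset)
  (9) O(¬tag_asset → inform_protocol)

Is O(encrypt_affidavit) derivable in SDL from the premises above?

F(timestamp_roster) at premise 3 means O(¬timestamp_roster).
Premise 2 is O(evacuate → timestamp_roster); contrapositively O(¬timestamp_roster → ¬evacuate). Since O(¬timestamp_roster) holds, K gives O(¬evacuate).
Premise 5, O(¬release_detainee → evacuate), contraposes to O(¬evacuate → release_detainee); with O(¬evacuate) we get O(release_detainee).
Premise 7 is O(inform_protocol → ¬release_detainee); contrapositively O(release_detainee → ¬inform_protocol). Since O(release_detainee) holds, K gives O(¬inform_protocol).
The contrapositive of premise 9 (O(¬tag_asset → inform_protocol)) is O(¬inform_protocol → tag_asset), and O(¬inform_protocol) is already established, so O(tag_asset).
Premise 8, O(¬encrypt_affidavit → ¬tag_asset), contraposes to O(tag_asset → encrypt_affidavit); with O(tag_asset) we get O(encrypt_affidavit).
Premises 1, 4, 6 do not contribute to this derivation.
So O(encrypt_affidavit) follows.

Yes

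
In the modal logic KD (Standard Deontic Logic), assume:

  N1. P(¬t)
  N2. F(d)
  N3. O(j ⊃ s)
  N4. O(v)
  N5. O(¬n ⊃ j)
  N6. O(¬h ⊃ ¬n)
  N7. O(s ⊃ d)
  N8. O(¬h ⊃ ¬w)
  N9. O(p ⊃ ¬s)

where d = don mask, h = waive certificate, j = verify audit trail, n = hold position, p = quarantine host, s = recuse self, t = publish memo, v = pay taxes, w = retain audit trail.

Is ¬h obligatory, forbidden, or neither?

Forbidden

F(d) at premise 2 means O(¬d).
Premise 7, O(s ⊃ d), contraposes to O(¬d ⊃ ¬s); with O(¬d) we get O(¬s).
Premise 3, O(j ⊃ s), contraposes to O(¬s ⊃ ¬j); with O(¬s) we get O(¬j).
Premise 5, O(¬n ⊃ j), contraposes to O(¬j ⊃ n); with O(¬j) we get O(n).
The contrapositive of premise 6 (O(¬h ⊃ ¬n)) is O(n ⊃ h), and O(n) is already established, so O(h).
Premises 1, 4, 8, 9 do not contribute to this derivation.
Thus O(h), which is F(¬h): ¬h is forbidden.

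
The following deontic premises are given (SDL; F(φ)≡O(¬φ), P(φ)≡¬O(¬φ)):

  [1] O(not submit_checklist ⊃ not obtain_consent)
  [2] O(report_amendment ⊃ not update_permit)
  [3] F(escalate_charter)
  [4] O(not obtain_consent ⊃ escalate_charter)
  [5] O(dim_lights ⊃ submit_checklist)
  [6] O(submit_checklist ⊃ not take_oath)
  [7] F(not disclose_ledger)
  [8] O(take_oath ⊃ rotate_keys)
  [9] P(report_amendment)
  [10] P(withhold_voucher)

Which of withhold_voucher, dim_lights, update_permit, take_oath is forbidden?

F(escalate_charter) at premise 3 means O(not escalate_charter).
Premise 4 is O(not obtain_consent ⊃ escalate_charter); contrapositively O(not escalate_charter ⊃ obtain_consent). Since O(not escalate_charter) holds, K gives O(obtain_consent).
Premise 1, O(not submit_checklist ⊃ not obtain_consent), contraposes to O(obtain_consent ⊃ submit_checklist); with O(obtain_consent) we get O(submit_checklist).
With premise 6, O(submit_checklist ⊃ not take_oath), the K-axiom yields O(not take_oath).
So O(not take_oath) holds, i.e. take_oath is forbidden. None of the other listed options is forbidden under the premises.

take_oath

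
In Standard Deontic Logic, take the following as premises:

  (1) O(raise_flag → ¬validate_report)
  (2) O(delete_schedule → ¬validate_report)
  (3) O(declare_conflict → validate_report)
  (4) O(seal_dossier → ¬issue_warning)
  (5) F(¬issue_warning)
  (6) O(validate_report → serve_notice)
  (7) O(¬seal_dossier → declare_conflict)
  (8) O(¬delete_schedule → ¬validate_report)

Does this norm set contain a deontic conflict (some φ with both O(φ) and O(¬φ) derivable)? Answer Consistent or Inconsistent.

By case analysis on ¬delete_schedule: premise 8 gives O(¬delete_schedule → ¬validate_report) and premise 2 gives O(delete_schedule → ¬validate_report), so O(¬validate_report) either way.
The contrapositive of premise 3 (O(declare_conflict → validate_report)) is O(¬validate_report → ¬declare_conflict), and O(¬validate_report) is already established, so O(¬declare_conflict).
Premise 7 is O(¬seal_dossier → declare_conflict); contrapositively O(¬declare_conflict → seal_dossier). Since O(¬declare_conflict) holds, K gives O(seal_dossier).
Applying K to premise 4 (O(seal_dossier → ¬issue_warning)) and O(seal_dossier) yields O(¬issue_warning).
Yet premise 5 is F(¬issue_warning), i.e. O(issue_warning).
We now have both O(¬issue_warning) and O(issue_warning) — issue_warning is simultaneously obligatory and forbidden, violating the D-axiom.

Inconsistent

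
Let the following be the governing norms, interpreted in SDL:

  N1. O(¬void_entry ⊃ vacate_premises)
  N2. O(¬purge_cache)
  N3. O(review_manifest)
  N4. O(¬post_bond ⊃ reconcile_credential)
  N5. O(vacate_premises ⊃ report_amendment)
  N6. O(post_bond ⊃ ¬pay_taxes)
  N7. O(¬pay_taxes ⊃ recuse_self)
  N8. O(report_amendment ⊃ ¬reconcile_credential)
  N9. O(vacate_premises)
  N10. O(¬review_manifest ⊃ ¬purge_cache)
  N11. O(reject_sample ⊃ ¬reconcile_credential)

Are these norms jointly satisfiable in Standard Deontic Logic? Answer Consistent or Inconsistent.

Consistent

Premise 10 is O(¬review_manifest ⊃ ¬purge_cache); even if O(¬purge_cache) held, inferring O(¬review_manifest) would be affirming the consequent — invalid.
So O(¬review_manifest) is not derivable, and the apparent clash with O(review_manifest) does not arise.
A world satisfying every obligation exists (e.g. pay_taxes=false, post_bond=true, purge_cache=false, reconcile_credential=false, recuse_self=true, reject_sample=false, report_amendment=true, review_manifest=true, vacate_premises=true, void_entry=false); no atom is both obligatory and forbidden, so the set is consistent.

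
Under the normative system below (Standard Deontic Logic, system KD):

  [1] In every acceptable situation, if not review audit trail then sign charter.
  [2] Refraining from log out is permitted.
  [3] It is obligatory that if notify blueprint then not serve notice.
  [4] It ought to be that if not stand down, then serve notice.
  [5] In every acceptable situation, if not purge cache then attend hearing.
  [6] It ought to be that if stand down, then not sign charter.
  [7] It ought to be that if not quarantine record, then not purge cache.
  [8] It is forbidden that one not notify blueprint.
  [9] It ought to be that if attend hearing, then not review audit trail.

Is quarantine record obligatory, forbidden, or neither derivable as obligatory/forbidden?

Obligatory

Premise 8, F(¬notify_blueprint), is equivalent to O(notify_blueprint).
Applying K to premise 3 (O(notify_blueprint → ¬serve_notice)) and O(notify_blueprint) yields O(¬serve_notice).
Premise 4 is O(¬stand_down → serve_notice); contrapositively O(¬serve_notice → stand_down). Since O(¬serve_notice) holds, K gives O(stand_down).
With premise 6, O(stand_down → ¬sign_charter), the K-axiom yields O(¬sign_charter).
Premise 1 is O(¬review_audit_trail → sign_charter); contrapositively O(¬sign_charter → review_audit_trail). Since O(¬sign_charter) holds, K gives O(review_audit_trail).
Premise 9 is O(attend_hearing → ¬review_audit_trail); contrapositively O(review_audit_trail → ¬attend_hearing). Since O(review_audit_trail) holds, K gives O(¬attend_hearing).
The contrapositive of premise 5 (O(¬purge_cache → attend_hearing)) is O(¬attend_hearing → purge_cache), and O(¬attend_hearing) is already established, so O(purge_cache).
The contrapositive of premise 7 (O(¬quarantine_record → ¬purge_cache)) is O(purge_cache → quarantine_record), and O(purge_cache) is already established, so O(quarantine_record).
Premise 2 does not contribute to this derivation.
Hence quarantine_record is obligatory.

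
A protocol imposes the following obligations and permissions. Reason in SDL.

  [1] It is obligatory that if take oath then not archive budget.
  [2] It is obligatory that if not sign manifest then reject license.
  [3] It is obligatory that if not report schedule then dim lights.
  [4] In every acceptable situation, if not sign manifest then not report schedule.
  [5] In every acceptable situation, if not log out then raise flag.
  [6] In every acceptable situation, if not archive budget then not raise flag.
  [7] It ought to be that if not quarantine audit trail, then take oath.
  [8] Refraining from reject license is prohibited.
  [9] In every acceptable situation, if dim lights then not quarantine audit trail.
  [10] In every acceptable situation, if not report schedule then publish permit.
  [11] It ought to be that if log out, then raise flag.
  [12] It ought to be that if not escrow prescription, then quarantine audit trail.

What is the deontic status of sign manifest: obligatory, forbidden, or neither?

Obligatory

Premises 5 and 11 cover both cases: O(¬log_out → raise_flag) and O(log_out → raise_flag). Since ¬log_out ∨ log_out is a tautology, O(raise_flag) follows.
Premise 6, O(¬archive_budget → ¬raise_flag), contraposes to O(raise_flag → archive_budget); with O(raise_flag) we get O(archive_budget).
The contrapositive of premise 1 (O(take_oath → ¬archive_budget)) is O(archive_budget → ¬take_oath), and O(archive_budget) is already established, so O(¬take_oath).
Premise 7, O(¬quarantine_audit_trail → take_oath), contraposes to O(¬take_oath → quarantine_audit_trail); with O(¬take_oath) we get O(quarantine_audit_trail).
Premise 9, O(dim_lights → ¬quarantine_audit_trail), contraposes to O(quarantine_audit_trail → ¬dim_lights); with O(quarantine_audit_trail) we get O(¬dim_lights).
The contrapositive of premise 3 (O(¬report_schedule → dim_lights)) is O(¬dim_lights → report_schedule), and O(¬dim_lights) is already established, so O(report_schedule).
Premise 4 is O(¬sign_manifest → ¬report_schedule); contrapositively O(report_schedule → sign_manifest). Since O(report_schedule) holds, K gives O(sign_manifest).
Premises 2, 8, 10, 12 do not contribute to this derivation.
Hence sign_manifest is obligatory.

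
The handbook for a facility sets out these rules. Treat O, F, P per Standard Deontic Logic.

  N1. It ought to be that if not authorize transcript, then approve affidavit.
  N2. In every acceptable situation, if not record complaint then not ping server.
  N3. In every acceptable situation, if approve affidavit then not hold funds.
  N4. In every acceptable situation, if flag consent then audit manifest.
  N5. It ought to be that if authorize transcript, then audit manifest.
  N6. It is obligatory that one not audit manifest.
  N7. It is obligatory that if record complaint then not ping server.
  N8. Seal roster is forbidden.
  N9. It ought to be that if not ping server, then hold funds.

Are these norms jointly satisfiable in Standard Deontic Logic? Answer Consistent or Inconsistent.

By case analysis on record_complaint: premise 7 gives O(record_complaint → ¬ping_server) and premise 2 gives O(¬record_complaint → ¬ping_server), so O(¬ping_server) either way.
From O(¬ping_server) and premise 9, O(¬ping_server → hold_funds), we obtain O(hold_funds).
Premise 3, O(approve_affidavit → ¬hold_funds), contraposes to O(hold_funds → ¬approve_affidavit); with O(hold_funds) we get O(¬approve_affidavit).
The contrapositive of premise 1 (O(¬authorize_transcript → approve_affidavit)) is O(¬approve_affidavit → authorize_transcript), and O(¬approve_affidavit) is already established, so O(authorize_transcript).
Applying K to premise 5 (O(authorize_transcript → audit_manifest)) and O(authorize_transcript) yields O(audit_manifest).
Yet premise 6 states O(¬audit_manifest).
We now have both O(audit_manifest) and O(¬audit_manifest) — audit_manifest is simultaneously obligatory and forbidden, violating the D-axiom.

Inconsistent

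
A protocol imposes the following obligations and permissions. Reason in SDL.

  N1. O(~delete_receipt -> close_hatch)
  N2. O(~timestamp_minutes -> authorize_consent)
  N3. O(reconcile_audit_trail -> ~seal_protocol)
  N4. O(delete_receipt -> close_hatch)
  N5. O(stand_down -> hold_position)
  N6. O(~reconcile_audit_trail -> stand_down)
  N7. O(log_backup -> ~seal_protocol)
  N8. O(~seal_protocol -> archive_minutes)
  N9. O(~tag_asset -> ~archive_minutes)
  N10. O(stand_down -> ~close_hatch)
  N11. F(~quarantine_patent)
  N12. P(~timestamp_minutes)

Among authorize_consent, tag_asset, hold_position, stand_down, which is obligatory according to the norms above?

tag_asset

Premises 1 and 4 cover both cases: O(~delete_receipt -> close_hatch) and O(delete_receipt -> close_hatch). Since ~delete_receipt ∨ delete_receipt is a tautology, O(close_hatch) follows.
Premise 10, O(stand_down -> ~close_hatch), contraposes to O(close_hatch -> ~stand_down); with O(close_hatch) we get O(~stand_down).
The contrapositive of premise 6 (O(~reconcile_audit_trail -> stand_down)) is O(~stand_down -> reconcile_audit_trail), and O(~stand_down) is already established, so O(reconcile_audit_trail).
With premise 3, O(reconcile_audit_trail -> ~seal_protocol), the K-axiom yields O(~seal_protocol).
Premise 8 is O(~seal_protocol -> archive_minutes); since O(~seal_protocol), deontic closure gives O(archive_minutes).
Premise 9, O(~tag_asset -> ~archive_minutes), contraposes to O(archive_minutes -> tag_asset); with O(archive_minutes) we get O(tag_asset).
So O(tag_asset) holds — tag_asset is obligatory. None of the other listed options is made obligatory by any chain of premises.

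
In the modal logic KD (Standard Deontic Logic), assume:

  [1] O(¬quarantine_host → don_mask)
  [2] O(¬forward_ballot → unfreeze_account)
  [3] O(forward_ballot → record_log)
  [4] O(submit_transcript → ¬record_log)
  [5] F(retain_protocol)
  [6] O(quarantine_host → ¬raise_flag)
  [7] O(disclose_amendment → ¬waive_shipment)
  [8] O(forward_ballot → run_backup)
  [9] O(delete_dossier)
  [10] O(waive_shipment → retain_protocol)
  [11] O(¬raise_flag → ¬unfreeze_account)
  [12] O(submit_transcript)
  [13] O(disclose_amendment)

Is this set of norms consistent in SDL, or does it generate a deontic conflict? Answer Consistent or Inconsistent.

Premise 10 is O(waive_shipment → retain_protocol), but O(waive_shipment) is not derivable from the premises, so it does not yield O(retain_protocol).
So O(retain_protocol) is not derivable, and the apparent clash with O(¬retain_protocol) does not arise.
A world satisfying every obligation exists (e.g. delete_dossier=true, disclose_amendment=true, don_mask=true, forward_ballot=false, quarantine_host=false, raise_flag=true, record_log=false, retain_protocol=false, run_backup=false, submit_transcript=true, unfreeze_account=true, waive_shipment=false); no atom is both obligatory and forbidden, so the set is consistent.

Consistent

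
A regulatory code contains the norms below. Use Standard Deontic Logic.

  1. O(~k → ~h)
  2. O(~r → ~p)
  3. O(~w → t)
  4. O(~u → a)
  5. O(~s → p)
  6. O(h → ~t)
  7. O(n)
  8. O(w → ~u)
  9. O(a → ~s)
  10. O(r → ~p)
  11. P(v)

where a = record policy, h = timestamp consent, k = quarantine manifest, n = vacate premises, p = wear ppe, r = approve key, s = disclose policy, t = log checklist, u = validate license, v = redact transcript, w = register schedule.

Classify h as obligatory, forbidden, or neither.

Premises 10 and 2 cover both cases: O(r → ~p) and O(~r → ~p). Since r ∨ ~r is a tautology, O(~p) follows.
Premise 5, O(~s → p), contraposes to O(~p → s); with O(~p) we get O(s).
Premise 9 is O(a → ~s); contrapositively O(s → ~a). Since O(s) holds, K gives O(~a).
Premise 4, O(~u → a), contraposes to O(~a → u); with O(~a) we get O(u).
The contrapositive of premise 8 (O(w → ~u)) is O(u → ~w), and O(u) is already established, so O(~w).
With premise 3, O(~w → t), the K-axiom yields O(t).
The contrapositive of premise 6 (O(h → ~t)) is O(t → ~h), and O(t) is already established, so O(~h).
Premises 1, 7, 11 do not contribute to this derivation.
Thus O(~h), which is F(h): h is forbidden.

Forbidden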